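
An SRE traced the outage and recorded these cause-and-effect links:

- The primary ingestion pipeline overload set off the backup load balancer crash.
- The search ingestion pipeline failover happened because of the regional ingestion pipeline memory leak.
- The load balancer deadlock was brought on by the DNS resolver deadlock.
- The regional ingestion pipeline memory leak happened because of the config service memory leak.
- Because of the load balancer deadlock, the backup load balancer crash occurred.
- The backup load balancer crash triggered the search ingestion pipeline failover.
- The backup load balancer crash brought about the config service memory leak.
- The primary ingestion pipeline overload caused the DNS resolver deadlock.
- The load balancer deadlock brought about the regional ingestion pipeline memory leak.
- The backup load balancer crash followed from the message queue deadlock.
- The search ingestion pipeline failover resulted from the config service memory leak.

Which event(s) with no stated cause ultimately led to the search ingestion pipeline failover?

the message queue deadlock, the primary ingestion pipeline overload

Tracing upstream from the search ingestion pipeline failover: the search ingestion pipeline failover ← the backup load balancer crash ← the primary ingestion pipeline overload.
A separate upstream branch: the search ingestion pipeline failover ← the backup load balancer crash ← the message queue deadlock.
Each of those chain origins has no stated cause.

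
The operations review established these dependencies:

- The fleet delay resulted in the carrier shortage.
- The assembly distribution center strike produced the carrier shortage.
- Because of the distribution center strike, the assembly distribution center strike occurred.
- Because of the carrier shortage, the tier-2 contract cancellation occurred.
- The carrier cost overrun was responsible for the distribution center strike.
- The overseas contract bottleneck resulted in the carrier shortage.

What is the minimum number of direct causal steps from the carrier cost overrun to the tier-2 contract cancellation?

Shortest chain: the carrier cost overrun → the distribution center strike → the assembly distribution center strike → the carrier shortage → the tier-2 contract cancellation.

4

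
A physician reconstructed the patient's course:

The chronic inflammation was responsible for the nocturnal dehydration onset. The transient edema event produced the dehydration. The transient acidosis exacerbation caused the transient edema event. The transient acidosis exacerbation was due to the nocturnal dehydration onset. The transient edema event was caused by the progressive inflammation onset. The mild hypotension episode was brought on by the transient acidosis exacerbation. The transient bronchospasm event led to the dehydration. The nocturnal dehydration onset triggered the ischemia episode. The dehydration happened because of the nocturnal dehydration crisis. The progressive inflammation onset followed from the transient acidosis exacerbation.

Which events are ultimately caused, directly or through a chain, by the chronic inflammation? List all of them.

the dehydration, the ischemia episode, the mild hypotension episode, the nocturnal dehydration onset, the progressive inflammation onset, the transient acidosis exacerbation, the transient edema event

Direct effects: the nocturnal dehydration onset.
2 steps out: the transient acidosis exacerbation, the ischemia episode.
3 steps out: the mild hypotension episode, the progressive inflammation onset, the transient edema event.
4 steps out: the dehydration.
Not reachable from it: the transient bronchospasm event, the nocturnal dehydration crisis.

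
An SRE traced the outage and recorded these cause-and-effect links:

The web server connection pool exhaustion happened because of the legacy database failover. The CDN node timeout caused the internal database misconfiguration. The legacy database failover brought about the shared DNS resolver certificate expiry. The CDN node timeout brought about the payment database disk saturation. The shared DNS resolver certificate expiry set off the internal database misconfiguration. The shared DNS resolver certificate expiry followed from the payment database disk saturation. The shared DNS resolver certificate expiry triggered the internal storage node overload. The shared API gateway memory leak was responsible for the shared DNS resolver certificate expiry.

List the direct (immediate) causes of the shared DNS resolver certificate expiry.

Upstream contributors include the CDN node timeout, but only the legacy database failover, the payment database disk saturation, the shared API gateway memory leak feed directly into the shared DNS resolver certificate expiry.

the legacy database failover, the payment database disk saturation, the shared API gateway memory leak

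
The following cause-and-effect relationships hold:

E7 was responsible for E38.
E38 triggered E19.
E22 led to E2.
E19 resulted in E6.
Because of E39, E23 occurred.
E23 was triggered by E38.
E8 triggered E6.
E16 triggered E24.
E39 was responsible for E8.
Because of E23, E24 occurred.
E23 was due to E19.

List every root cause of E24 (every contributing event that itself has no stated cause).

E16, E39, E7

Tracing upstream from E24: E24 ← E23 ← E39.
A separate upstream branch: E24 ← E23 ← E38 ← E7.
A separate upstream branch: E24 ← E16.
Each of those chain origins has no stated cause.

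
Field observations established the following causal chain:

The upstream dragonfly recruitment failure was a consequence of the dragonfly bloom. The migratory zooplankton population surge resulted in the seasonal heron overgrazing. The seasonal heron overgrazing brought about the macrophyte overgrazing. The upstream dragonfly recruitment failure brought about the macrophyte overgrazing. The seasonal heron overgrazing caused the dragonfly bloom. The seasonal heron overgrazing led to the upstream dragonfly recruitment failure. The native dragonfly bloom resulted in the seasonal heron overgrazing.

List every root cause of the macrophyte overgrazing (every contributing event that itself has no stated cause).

Tracing upstream from the macrophyte overgrazing: the macrophyte overgrazing ← the seasonal heron overgrazing ← the native dragonfly bloom.
A separate upstream branch: the macrophyte overgrazing ← the seasonal heron overgrazing ← the migratory zooplankton population surge.
Each of those chain origins has no stated cause.

the migratory zooplankton population surge, the native dragonfly bloom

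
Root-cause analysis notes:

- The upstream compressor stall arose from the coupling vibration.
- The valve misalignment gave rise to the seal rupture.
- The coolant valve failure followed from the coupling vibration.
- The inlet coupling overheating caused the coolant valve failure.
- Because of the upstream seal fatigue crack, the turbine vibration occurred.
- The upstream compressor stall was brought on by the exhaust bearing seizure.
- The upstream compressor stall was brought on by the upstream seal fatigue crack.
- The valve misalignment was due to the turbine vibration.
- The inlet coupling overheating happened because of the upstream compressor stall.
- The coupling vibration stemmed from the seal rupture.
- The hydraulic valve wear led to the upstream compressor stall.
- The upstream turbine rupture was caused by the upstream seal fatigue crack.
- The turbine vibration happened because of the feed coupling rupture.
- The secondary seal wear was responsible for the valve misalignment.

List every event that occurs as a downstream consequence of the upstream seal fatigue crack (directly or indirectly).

the coolant valve failure, the coupling vibration, the inlet coupling overheating, the seal rupture, the turbine vibration, the upstream compressor stall, the upstream turbine rupture, the valve misalignment

Direct effects: the upstream turbine rupture, the turbine vibration, the upstream compressor stall.
2 steps out: the valve misalignment, the inlet coupling overheating.
3 steps out: the seal rupture, the coolant valve failure.
4 steps out: the coupling vibration.
Not reachable from it: the exhaust bearing seizure, the feed coupling rupture, the secondary seal wear, the hydraulic valve wear.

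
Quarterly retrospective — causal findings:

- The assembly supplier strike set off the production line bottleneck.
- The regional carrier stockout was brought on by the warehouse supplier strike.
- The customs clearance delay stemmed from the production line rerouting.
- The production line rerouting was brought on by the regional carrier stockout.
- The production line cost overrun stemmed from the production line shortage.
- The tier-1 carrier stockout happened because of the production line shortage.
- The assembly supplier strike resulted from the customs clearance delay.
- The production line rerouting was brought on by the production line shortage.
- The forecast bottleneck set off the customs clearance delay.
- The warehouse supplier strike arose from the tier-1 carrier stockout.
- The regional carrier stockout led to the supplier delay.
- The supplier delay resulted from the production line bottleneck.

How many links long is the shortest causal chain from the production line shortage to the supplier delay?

4

Shortest chain: the production line shortage → the tier-1 carrier stockout → the warehouse supplier strike → the regional carrier stockout → the supplier delay.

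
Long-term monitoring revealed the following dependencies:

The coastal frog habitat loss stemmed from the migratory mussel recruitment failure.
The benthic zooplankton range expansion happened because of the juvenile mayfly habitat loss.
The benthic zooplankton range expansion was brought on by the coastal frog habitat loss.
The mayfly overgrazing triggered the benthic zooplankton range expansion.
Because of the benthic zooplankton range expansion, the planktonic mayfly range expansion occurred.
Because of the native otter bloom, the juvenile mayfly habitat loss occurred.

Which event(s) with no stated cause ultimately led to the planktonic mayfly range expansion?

the mayfly overgrazing, the migratory mussel recruitment failure, the native otter bloom

Tracing upstream from the planktonic mayfly range expansion: the planktonic mayfly range expansion ← the benthic zooplankton range expansion ← the mayfly overgrazing.
A separate upstream branch: the planktonic mayfly range expansion ← the benthic zooplankton range expansion ← the juvenile mayfly habitat loss ← the native otter bloom.
A separate upstream branch: the planktonic mayfly range expansion ← the benthic zooplankton range expansion ← the coastal frog habitat loss ← the migratory mussel recruitment failure.
Each of those chain origins has no stated cause.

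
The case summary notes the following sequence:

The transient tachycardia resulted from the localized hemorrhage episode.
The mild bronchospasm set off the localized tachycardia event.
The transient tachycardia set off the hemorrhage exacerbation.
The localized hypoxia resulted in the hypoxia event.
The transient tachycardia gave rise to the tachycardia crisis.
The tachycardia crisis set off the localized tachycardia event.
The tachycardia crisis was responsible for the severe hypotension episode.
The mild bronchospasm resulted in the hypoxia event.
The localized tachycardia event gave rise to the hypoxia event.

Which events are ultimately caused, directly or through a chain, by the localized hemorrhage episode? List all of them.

the hemorrhage exacerbation, the hypoxia event, the localized tachycardia event, the severe hypotension episode, the tachycardia crisis, the transient tachycardia

Direct effects: the transient tachycardia.
2 steps out: the hemorrhage exacerbation, the tachycardia crisis.
3 steps out: the severe hypotension episode, the localized tachycardia event.
4 steps out: the hypoxia event.
Not reachable from it: the mild bronchospasm, the localized hypoxia.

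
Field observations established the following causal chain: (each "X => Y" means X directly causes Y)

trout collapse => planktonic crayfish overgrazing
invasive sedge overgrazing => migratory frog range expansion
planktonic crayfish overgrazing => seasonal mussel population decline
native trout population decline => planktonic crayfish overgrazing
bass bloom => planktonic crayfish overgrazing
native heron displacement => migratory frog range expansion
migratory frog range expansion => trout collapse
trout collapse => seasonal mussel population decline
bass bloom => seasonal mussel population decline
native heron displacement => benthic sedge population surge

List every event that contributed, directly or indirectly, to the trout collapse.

the invasive sedge overgrazing, the migratory frog range expansion, the native heron displacement

Immediate cause of the trout collapse: the migratory frog range expansion.
Further upstream: the invasive sedge overgrazing, the native heron displacement.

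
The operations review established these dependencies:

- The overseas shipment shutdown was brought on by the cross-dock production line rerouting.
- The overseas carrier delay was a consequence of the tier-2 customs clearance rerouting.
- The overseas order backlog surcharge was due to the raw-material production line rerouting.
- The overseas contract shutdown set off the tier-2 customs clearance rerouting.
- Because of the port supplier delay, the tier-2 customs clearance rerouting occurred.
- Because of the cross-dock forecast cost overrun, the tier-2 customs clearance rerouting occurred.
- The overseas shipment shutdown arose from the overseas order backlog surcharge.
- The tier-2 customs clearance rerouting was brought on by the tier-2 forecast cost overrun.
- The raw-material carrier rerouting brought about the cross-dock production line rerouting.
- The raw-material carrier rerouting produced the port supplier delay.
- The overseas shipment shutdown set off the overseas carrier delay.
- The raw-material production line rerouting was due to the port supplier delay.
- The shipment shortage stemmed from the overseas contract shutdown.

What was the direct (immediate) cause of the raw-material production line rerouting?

Upstream contributors include the raw-material carrier rerouting, but only the port supplier delay feeds directly into the raw-material production line rerouting.

the port supplier delay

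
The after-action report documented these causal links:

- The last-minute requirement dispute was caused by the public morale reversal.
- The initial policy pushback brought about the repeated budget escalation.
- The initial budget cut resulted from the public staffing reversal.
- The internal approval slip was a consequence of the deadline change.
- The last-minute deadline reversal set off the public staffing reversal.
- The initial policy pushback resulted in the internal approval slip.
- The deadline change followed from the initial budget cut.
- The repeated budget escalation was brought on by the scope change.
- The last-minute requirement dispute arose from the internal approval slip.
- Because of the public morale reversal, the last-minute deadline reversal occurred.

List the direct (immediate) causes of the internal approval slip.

Upstream contributors include the public morale reversal, the last-minute deadline reversal, the public staffing reversal, the initial budget cut, but only the deadline change, the initial policy pushback feed directly into the internal approval slip.

the deadline change, the initial policy pushback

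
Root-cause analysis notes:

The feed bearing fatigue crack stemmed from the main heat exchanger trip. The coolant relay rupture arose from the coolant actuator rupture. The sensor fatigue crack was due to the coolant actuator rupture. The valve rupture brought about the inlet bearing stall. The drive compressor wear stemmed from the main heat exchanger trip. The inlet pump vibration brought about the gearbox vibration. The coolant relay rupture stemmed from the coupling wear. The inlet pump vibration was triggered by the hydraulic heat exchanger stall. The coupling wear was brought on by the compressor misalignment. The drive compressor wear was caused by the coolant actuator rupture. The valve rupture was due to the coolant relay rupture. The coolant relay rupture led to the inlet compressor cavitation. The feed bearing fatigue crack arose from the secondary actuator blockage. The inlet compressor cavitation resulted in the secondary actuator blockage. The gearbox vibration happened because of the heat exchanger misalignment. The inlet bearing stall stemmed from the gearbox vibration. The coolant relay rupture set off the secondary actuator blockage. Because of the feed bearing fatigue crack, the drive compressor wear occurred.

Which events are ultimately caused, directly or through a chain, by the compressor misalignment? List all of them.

the coolant relay rupture, the coupling wear, the drive compressor wear, the feed bearing fatigue crack, the inlet bearing stall, the inlet compressor cavitation, the secondary actuator blockage, the valve rupture

Direct effects: the coupling wear.
2 steps out: the coolant relay rupture.
3 steps out: the valve rupture, the inlet compressor cavitation, the secondary actuator blockage.
4 steps out: the feed bearing fatigue crack, the inlet bearing stall.
5 steps out: the drive compressor wear.
Not reachable from it: the coolant actuator rupture, the sensor fatigue crack, the hydraulic heat exchanger stall, the main heat exchanger trip, the heat exchanger misalignment, the inlet pump vibration, the gearbox vibration.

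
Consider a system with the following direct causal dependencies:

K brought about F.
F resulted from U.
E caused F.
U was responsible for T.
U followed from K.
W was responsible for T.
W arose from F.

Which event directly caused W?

F

Upstream contributors include K, E, U, but only F feeds directly into W.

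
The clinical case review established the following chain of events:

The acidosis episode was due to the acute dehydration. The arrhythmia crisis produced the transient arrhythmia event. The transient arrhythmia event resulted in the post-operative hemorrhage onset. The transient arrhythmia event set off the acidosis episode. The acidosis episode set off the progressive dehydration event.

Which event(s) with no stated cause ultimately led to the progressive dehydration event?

the acute dehydration, the arrhythmia crisis

Tracing upstream from the progressive dehydration event: the progressive dehydration event ← the acidosis episode ← the transient arrhythmia event ← the arrhythmia crisis.
A separate upstream branch: the progressive dehydration event ← the acidosis episode ← the acute dehydration.
Each of those chain origins has no stated cause.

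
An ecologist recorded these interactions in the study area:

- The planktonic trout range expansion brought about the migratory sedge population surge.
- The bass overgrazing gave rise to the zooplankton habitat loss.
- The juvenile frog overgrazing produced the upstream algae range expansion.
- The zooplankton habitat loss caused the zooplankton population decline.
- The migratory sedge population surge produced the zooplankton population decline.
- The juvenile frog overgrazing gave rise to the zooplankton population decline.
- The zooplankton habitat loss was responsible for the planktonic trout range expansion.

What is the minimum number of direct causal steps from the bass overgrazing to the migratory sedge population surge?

3

Shortest chain: the bass overgrazing → the zooplankton habitat loss → the planktonic trout range expansion → the migratory sedge population surge.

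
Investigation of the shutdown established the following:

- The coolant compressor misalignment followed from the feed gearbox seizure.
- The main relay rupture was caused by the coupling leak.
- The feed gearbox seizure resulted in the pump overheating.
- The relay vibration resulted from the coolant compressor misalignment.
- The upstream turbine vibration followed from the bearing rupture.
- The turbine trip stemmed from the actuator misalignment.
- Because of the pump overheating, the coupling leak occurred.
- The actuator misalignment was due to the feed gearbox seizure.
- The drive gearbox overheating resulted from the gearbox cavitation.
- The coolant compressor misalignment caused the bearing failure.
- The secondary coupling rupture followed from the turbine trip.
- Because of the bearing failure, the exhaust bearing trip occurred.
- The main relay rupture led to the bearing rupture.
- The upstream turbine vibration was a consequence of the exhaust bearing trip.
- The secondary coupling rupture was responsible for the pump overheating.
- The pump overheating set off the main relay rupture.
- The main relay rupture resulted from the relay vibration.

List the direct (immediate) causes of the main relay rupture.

Upstream contributors include the feed gearbox seizure, the coolant compressor misalignment, the actuator misalignment, the turbine trip, the secondary coupling rupture, but only the coupling leak, the pump overheating, the relay vibration feed directly into the main relay rupture.

the coupling leak, the pump overheating, the relay vibration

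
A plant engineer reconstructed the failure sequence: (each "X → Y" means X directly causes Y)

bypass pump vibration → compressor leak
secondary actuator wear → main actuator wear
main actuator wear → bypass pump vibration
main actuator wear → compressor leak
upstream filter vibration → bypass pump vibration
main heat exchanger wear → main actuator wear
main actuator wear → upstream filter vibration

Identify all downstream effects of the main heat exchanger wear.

Direct effects: the main actuator wear.
2 steps out: the upstream filter vibration, the bypass pump vibration, the compressor leak.
Not reachable from it: the secondary actuator wear.

the bypass pump vibration, the compressor leak, the main actuator wear, the upstream filter vibration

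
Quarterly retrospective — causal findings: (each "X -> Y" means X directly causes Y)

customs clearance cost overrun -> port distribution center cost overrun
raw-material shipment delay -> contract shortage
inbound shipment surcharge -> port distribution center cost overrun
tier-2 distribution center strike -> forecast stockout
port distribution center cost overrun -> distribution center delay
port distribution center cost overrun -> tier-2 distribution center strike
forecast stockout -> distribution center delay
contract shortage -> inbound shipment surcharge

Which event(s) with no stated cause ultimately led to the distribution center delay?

the customs clearance cost overrun, the raw-material shipment delay

Tracing upstream from the distribution center delay: the distribution center delay ← the port distribution center cost overrun ← the inbound shipment surcharge ← the contract shortage ← the raw-material shipment delay.
A separate upstream branch: the distribution center delay ← the port distribution center cost overrun ← the customs clearance cost overrun.
Each of those chain origins has no stated cause.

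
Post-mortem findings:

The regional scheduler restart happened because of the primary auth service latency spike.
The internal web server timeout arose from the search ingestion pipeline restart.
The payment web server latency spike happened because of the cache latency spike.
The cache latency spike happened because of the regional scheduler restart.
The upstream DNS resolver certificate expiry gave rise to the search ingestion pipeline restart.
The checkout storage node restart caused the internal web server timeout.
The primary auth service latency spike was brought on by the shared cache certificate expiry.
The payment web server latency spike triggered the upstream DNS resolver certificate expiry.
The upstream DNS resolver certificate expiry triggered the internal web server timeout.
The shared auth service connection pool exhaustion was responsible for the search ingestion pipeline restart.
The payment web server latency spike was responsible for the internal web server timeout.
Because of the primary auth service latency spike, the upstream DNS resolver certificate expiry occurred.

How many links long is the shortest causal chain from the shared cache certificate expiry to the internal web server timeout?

3

Shortest chain: the shared cache certificate expiry → the primary auth service latency spike → the upstream DNS resolver certificate expiry → the internal web server timeout.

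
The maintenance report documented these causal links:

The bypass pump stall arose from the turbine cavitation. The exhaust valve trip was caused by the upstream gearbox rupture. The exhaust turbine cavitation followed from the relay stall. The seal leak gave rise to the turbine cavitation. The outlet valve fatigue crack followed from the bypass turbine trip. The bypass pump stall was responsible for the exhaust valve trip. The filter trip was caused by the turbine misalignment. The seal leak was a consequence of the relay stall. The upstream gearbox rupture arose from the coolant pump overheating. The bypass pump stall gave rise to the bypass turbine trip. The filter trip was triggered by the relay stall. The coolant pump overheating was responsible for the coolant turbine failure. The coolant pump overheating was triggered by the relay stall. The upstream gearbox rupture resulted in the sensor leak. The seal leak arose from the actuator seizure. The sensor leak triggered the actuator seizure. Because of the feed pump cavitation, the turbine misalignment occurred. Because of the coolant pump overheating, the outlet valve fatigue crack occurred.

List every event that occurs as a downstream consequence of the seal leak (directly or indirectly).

the bypass pump stall, the bypass turbine trip, the exhaust valve trip, the outlet valve fatigue crack, the turbine cavitation

Direct effects: the turbine cavitation.
2 steps out: the bypass pump stall.
3 steps out: the exhaust valve trip, the bypass turbine trip.
4 steps out: the outlet valve fatigue crack.
Not reachable from it: the relay stall, the coolant pump overheating, the upstream gearbox rupture, the sensor leak, the coolant turbine failure, the feed pump cavitation, the turbine misalignment, the filter trip, the actuator seizure, the exhaust turbine cavitation.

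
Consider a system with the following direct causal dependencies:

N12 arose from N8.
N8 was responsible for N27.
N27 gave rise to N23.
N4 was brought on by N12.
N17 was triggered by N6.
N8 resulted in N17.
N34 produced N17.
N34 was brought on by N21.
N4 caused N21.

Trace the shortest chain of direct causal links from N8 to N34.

N8 → N12 → N4 → N21 → N34

N8 → N12
N12 → N4
N4 → N21
N21 → N34
Length: 4 steps.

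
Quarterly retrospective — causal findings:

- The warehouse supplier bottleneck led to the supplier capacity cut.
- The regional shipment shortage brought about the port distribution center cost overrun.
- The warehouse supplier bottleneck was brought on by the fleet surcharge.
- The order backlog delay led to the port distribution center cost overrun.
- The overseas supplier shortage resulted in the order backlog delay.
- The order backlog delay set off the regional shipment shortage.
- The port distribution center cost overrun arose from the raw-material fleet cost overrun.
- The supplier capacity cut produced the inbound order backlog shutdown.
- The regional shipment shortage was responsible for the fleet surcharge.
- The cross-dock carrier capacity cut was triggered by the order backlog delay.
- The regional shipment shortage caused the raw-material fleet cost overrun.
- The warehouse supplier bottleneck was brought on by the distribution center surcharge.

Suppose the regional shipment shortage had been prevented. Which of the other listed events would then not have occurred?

the fleet surcharge, the raw-material fleet cost overrun

Downstream of the regional shipment shortage: the fleet surcharge, the warehouse supplier bottleneck, the supplier capacity cut, the inbound order backlog shutdown, the raw-material fleet cost overrun, the port distribution center cost overrun.
Of those, still caused via another path: the warehouse supplier bottleneck, the supplier capacity cut, the inbound order backlog shutdown, the port distribution center cost overrun.
The remainder have no surviving cause.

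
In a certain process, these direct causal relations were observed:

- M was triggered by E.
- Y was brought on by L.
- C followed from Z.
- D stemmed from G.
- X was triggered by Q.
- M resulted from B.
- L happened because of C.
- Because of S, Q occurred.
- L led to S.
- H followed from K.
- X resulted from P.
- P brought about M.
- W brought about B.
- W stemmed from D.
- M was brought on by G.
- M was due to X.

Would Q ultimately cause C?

No

Q leads to X, M; C is not among them.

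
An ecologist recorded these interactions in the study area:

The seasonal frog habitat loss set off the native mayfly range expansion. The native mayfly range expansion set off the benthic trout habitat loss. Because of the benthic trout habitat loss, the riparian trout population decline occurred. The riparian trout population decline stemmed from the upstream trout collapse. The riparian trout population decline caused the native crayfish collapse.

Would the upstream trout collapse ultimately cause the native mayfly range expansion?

No

The upstream trout collapse leads to the riparian trout population decline, the native crayfish collapse; the native mayfly range expansion is not among them.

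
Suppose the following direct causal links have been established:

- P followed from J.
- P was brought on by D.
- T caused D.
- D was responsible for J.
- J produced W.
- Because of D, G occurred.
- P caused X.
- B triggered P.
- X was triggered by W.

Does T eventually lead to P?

Yes

There is a causal chain: T → D → P.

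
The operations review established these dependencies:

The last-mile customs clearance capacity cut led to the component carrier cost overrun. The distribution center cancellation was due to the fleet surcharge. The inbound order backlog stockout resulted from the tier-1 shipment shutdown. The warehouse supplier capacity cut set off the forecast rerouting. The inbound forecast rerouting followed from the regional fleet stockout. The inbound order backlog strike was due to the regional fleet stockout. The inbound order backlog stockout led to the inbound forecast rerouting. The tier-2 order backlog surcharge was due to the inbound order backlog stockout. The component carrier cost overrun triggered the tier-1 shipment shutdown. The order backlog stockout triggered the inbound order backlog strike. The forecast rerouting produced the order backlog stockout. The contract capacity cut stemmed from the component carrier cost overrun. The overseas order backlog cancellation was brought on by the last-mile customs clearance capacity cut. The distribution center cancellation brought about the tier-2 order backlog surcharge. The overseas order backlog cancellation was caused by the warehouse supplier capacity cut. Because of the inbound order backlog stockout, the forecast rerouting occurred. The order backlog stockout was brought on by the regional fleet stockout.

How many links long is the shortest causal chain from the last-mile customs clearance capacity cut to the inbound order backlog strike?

6

Shortest chain: the last-mile customs clearance capacity cut → the component carrier cost overrun → the tier-1 shipment shutdown → the inbound order backlog stockout → the forecast rerouting → the order backlog stockout → the inbound order backlog strike.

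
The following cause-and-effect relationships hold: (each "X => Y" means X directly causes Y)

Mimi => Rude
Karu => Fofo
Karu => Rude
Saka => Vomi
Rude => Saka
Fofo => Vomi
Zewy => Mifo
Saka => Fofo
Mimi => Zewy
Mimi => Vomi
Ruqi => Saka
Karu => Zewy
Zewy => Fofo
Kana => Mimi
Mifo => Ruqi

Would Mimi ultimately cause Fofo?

Yes

There is a causal chain: Mimi → Zewy → Fofo.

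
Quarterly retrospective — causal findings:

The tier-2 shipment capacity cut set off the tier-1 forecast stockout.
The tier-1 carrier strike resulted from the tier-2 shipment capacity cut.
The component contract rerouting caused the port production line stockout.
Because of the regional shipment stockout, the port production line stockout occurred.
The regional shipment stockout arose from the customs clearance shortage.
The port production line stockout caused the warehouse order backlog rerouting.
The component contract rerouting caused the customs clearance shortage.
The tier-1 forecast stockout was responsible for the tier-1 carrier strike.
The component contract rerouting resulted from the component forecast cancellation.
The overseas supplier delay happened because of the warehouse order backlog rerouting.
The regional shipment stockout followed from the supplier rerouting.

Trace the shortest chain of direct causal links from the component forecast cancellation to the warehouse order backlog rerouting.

the component forecast cancellation → the component contract rerouting → the port production line stockout → the warehouse order backlog rerouting

the component forecast cancellation → the component contract rerouting
the component contract rerouting → the port production line stockout
the port production line stockout → the warehouse order backlog rerouting
Length: 3 steps.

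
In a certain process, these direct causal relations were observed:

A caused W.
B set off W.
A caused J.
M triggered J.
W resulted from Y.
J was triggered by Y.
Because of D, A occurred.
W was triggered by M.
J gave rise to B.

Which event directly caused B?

Upstream contributors include D, Y, M, A, but only J feeds directly into B.

J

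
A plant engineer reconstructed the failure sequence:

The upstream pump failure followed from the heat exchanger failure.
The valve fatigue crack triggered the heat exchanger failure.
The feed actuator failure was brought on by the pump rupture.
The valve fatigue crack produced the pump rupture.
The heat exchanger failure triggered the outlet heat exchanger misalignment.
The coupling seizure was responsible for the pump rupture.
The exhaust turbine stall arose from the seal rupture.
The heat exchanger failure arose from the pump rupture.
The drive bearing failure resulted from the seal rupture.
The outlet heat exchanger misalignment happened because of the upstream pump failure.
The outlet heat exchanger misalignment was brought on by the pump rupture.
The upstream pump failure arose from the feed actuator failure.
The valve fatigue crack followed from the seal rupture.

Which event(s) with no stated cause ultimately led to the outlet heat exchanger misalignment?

Tracing upstream from the outlet heat exchanger misalignment: the outlet heat exchanger misalignment ← the pump rupture ← the valve fatigue crack ← the seal rupture.
A separate upstream branch: the outlet heat exchanger misalignment ← the pump rupture ← the coupling seizure.
Each of those chain origins has no stated cause.

the coupling seizure, the seal rupture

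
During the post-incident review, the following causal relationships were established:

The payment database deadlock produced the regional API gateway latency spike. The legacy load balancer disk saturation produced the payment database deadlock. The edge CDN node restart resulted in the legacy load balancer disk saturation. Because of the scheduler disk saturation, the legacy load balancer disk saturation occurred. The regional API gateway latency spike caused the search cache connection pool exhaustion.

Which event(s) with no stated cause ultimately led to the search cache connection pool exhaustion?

the edge CDN node restart, the scheduler disk saturation

Tracing upstream from the search cache connection pool exhaustion: the search cache connection pool exhaustion ← the regional API gateway latency spike ← the payment database deadlock ← the legacy load balancer disk saturation ← the edge CDN node restart.
A separate upstream branch: the search cache connection pool exhaustion ← the regional API gateway latency spike ← the payment database deadlock ← the legacy load balancer disk saturation ← the scheduler disk saturation.
Each of those chain origins has no stated cause.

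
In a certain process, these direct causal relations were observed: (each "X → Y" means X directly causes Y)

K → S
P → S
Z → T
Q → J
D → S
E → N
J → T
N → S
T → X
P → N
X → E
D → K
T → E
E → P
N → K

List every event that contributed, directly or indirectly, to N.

Immediate causes of N: E, P.
Further upstream: Z, Q, J, T, X.

E, J, P, Q, T, X, Z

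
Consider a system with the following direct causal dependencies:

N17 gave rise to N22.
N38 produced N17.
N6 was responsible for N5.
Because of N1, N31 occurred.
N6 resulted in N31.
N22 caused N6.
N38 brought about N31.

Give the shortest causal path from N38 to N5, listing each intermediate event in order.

N38 → N17
N17 → N22
N22 → N6
N6 → N5
Length: 4 steps.

N38 → N17 → N22 → N6 → N5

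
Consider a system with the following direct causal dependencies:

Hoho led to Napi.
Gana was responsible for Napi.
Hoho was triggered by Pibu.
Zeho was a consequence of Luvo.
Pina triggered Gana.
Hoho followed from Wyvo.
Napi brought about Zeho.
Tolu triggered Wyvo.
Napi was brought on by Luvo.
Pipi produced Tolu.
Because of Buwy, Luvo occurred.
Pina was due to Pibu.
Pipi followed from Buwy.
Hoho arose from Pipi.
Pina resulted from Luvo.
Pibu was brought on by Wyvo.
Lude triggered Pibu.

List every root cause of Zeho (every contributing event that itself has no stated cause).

Tracing upstream from Zeho: Zeho ← Luvo ← Buwy.
A separate upstream branch: Zeho ← Napi ← Hoho ← Pibu ← Lude.
Each of those chain origins has no stated cause.

Buwy, Lude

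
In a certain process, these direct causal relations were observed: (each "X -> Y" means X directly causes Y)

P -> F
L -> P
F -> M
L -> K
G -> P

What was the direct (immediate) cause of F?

Upstream contributors include L, G, but only P feeds directly into F.

P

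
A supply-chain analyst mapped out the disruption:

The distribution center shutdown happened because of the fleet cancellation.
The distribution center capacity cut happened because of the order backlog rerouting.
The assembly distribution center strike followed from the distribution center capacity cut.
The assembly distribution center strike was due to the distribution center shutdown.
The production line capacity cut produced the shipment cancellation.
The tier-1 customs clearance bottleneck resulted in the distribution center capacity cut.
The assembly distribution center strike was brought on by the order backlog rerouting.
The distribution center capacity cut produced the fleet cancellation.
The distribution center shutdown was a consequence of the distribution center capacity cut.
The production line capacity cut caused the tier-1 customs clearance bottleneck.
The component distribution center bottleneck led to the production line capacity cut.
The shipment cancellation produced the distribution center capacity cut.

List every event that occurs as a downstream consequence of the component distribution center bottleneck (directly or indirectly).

Direct effects: the production line capacity cut.
2 steps out: the tier-1 customs clearance bottleneck, the shipment cancellation.
3 steps out: the distribution center capacity cut.
4 steps out: the fleet cancellation, the distribution center shutdown, the assembly distribution center strike.
Not reachable from it: the order backlog rerouting.

the assembly distribution center strike, the distribution center capacity cut, the distribution center shutdown, the fleet cancellation, the production line capacity cut, the shipment cancellation, the tier-1 customs clearance bottleneck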